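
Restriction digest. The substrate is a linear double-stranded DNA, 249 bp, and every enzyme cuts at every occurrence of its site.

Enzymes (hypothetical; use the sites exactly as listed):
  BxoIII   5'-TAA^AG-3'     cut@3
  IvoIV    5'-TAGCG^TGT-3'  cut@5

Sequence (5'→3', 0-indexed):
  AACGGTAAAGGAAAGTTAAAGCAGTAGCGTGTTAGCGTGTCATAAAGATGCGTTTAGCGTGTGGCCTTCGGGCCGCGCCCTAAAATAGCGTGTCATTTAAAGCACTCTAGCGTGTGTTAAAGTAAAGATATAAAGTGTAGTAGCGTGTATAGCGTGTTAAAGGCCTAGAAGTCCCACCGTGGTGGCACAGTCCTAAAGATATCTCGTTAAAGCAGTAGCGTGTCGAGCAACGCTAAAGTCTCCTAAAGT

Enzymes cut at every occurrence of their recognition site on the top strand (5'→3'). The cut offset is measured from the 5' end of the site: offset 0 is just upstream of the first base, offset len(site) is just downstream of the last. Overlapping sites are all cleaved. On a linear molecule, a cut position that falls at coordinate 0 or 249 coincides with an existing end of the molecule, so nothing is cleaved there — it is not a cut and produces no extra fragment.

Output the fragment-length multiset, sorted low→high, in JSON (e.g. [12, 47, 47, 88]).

Per-enzyme occurrences:
  BxoIII TAAAG/3: at [5, 16, 42, 97, 117, 122, 130, 157, 193, 207, 233, 243] ⇒ [8, 19, 45, 100, 120, 125, 133, 160, 196, 210, 236, 246]
  IvoIV TAGCGTGT/5: at [24, 32, 54, 85, 107, 140, 149, 215] ⇒ [29, 37, 59, 90, 112, 145, 154, 220]

Pooled cuts: [8, 19, 29, 37, 45, 59, 90, 100, 112, 120, 125, 133, 145, 154, 160, 196, 210, 220, 236, 246]

Fragment lengths:
  [0,8): 8 bp
  [8,19): 11 bp
  [19,29): 10 bp
  [29,37): 8 bp
  [37,45): 8 bp
  [45,59): 14 bp
  [59,90): 31 bp
  [90,100): 10 bp
  [100,112): 12 bp
  [112,120): 8 bp
  [120,125): 5 bp
  [125,133): 8 bp
  [133,145): 12 bp
  [145,154): 9 bp
  [154,160): 6 bp
  [160,196): 36 bp
  [196,210): 14 bp
  [210,220): 10 bp
  [220,236): 16 bp
  [236,246): 10 bp
  [246,249): 3 bp

[3,5,6,8,8,8,8,8,9,10,10,10,10,11,12,12,14,14,16,31,36]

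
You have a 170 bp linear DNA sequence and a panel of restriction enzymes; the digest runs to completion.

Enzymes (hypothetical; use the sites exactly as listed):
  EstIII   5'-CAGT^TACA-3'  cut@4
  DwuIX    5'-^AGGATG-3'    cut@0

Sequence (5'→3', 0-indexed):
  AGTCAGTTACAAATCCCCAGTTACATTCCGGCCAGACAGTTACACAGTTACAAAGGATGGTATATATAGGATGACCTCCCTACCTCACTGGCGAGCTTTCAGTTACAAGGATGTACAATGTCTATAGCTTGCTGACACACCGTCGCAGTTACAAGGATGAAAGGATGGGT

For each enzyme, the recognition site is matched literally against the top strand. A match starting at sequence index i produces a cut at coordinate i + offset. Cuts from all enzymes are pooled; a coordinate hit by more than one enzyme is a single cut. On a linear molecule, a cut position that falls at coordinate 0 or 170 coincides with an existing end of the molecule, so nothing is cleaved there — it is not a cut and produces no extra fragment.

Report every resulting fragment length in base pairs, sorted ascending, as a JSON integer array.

[4,4,5,7,8,8,9,14,14,19,36,42]

Per-enzyme occurrences:
  EstIII CAGTTACA/4: at [3, 17, 36, 44, 99, 145] ⇒ [7, 21, 40, 48, 103, 149]
  DwuIX AGGATG/0: at [53, 67, 107, 153, 161] ⇒ [53, 67, 107, 153, 161]

Pooled cuts: [7, 21, 40, 48, 53, 67, 103, 107, 149, 153, 161]

Fragments:
  [0,7): 7 bp
  [7,21): 14 bp
  [21,40): 19 bp
  [40,48): 8 bp
  [48,53): 5 bp
  [53,67): 14 bp
  [67,103): 36 bp
  [103,107): 4 bp
  [107,149): 42 bp
  [149,153): 4 bp
  [153,161): 8 bp
  [161,170): 9 bp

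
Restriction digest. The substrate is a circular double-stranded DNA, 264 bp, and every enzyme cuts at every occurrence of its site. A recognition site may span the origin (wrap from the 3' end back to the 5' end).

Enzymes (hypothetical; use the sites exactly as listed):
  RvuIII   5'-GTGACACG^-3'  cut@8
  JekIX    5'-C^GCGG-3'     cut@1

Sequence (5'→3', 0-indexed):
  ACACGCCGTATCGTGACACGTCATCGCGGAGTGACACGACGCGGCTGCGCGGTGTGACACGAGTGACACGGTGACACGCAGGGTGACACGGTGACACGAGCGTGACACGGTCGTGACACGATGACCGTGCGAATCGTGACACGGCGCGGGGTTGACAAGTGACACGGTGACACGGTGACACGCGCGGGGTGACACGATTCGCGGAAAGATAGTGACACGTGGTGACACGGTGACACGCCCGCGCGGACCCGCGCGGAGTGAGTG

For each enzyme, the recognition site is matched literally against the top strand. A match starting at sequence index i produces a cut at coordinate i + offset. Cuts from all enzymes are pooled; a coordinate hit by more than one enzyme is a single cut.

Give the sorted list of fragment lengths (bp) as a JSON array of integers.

Per-enzyme occurrences:
  RvuIII GTGACACG/8: at [12, 30, 53, 62, 70, 82, 90, 101, 112, 135, 158, 166, 174, 188, 211, 221, 229, 261] ⇒ [5, 20, 38, 61, 70, 78, 90, 98, 109, 120, 143, 166, 174, 182, 196, 219, 229, 237]
  JekIX CGCGG/1: at [24, 39, 47, 144, 182, 199, 241, 251] ⇒ [25, 40, 48, 145, 183, 200, 242, 252]

Pooled cuts: [5, 20, 25, 38, 40, 48, 61, 70, 78, 90, 98, 109, 120, 143, 145, 166, 174, 182, 183, 196, 200, 219, 229, 237, 242, 252]

Fragment lengths:
  5→20: 15 bp
  20→25: 5 bp
  25→38: 13 bp
  38→40: 2 bp
  40→48: 8 bp
  48→61: 13 bp
  61→70: 9 bp
  70→78: 8 bp
  78→90: 12 bp
  90→98: 8 bp
  98→109: 11 bp
  109→120: 11 bp
  120→143: 23 bp
  143→145: 2 bp
  145→166: 21 bp
  166→174: 8 bp
  174→182: 8 bp
  182→183: 1 bp
  183→196: 13 bp
  196→200: 4 bp
  200→219: 19 bp
  219→229: 10 bp
  229→237: 8 bp
  237→242: 5 bp
  242→252: 10 bp
  252→5 (wrap): 264-252+5 = 17 bp

[1,2,2,4,5,5,8,8,8,8,8,8,9,10,10,11,11,12,13,13,13,15,17,19,21,23]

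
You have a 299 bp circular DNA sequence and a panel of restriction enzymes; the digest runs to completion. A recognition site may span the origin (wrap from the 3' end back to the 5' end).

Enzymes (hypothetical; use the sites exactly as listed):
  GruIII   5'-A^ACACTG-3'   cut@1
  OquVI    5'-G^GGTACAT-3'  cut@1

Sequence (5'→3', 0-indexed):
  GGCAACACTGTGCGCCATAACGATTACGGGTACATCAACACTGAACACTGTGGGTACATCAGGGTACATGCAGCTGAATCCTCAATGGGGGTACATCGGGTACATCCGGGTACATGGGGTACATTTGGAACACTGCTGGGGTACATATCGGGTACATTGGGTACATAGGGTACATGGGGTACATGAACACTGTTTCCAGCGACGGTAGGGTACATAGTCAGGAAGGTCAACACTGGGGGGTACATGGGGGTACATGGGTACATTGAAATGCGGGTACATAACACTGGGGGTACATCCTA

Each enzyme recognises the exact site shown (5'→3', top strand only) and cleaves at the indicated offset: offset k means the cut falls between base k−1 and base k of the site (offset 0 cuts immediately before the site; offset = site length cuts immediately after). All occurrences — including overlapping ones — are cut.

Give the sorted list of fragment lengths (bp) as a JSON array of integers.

Scan for sites:
  GruIII (AACACTG, off=1): starts [3, 36, 43, 128, 185, 228, 279] → cuts [4, 37, 44, 129, 186, 229, 280]
  OquVI (GGGTACAT, off=1): starts [27, 51, 61, 88, 97, 107, 116, 138, 149, 158, 167, 176, 207, 237, 247, 255, 271, 287] → cuts [28, 52, 62, 89, 98, 108, 117, 139, 150, 159, 168, 177, 208, 238, 248, 256, 272, 288]

All cut coordinates (distinct, sorted): [4, 28, 37, 44, 52, 62, 89, 98, 108, 117, 129, 139, 150, 159, 168, 177, 186, 208, 229, 238, 248, 256, 272, 280, 288]

Fragment lengths:
  4→28: 24 bp
  28→37: 9 bp
  37→44: 7 bp
  44→52: 8 bp
  52→62: 10 bp
  62→89: 27 bp
  89→98: 9 bp
  98→108: 10 bp
  108→117: 9 bp
  117→129: 12 bp
  129→139: 10 bp
  139→150: 11 bp
  150→159: 9 bp
  159→168: 9 bp
  168→177: 9 bp
  177→186: 9 bp
  186→208: 22 bp
  208→229: 21 bp
  229→238: 9 bp
  238→248: 10 bp
  248→256: 8 bp
  256→272: 16 bp
  272→280: 8 bp
  280→288: 8 bp
  288→4 (wrap): 299-288+4 = 15 bp

[7,8,8,8,8,9,9,9,9,9,9,9,9,10,10,10,10,11,12,15,16,21,22,24,27]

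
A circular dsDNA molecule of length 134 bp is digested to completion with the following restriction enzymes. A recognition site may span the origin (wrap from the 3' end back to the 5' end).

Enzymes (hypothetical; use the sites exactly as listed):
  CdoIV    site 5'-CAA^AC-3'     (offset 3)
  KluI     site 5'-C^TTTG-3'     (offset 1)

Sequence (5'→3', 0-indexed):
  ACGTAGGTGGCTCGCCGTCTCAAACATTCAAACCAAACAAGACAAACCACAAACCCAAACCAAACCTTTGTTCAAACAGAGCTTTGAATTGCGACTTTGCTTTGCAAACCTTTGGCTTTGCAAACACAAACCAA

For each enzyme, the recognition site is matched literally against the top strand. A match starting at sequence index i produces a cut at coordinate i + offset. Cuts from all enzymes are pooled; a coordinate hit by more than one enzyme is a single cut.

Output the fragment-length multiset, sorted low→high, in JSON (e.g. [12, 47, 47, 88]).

[3,3,5,5,5,5,6,6,6,7,7,7,7,8,9,9,13,23]

Site scan:
  CdoIV CAAAC/3: at [20, 28, 33, 42, 49, 55, 60, 72, 104, 120, 126, 131] ⇒ [0, 23, 31, 36, 45, 52, 58, 63, 75, 107, 123, 129]
  KluI CTTTG/1: at [65, 81, 94, 99, 109, 115] ⇒ [66, 82, 95, 100, 110, 116]

All cut coordinates (distinct, sorted): [0, 23, 31, 36, 45, 52, 58, 63, 66, 75, 82, 95, 100, 107, 110, 116, 123, 129]

Fragments:
  0→23: 23 bp
  23→31: 8 bp
  31→36: 5 bp
  36→45: 9 bp
  45→52: 7 bp
  52→58: 6 bp
  58→63: 5 bp
  63→66: 3 bp
  66→75: 9 bp
  75→82: 7 bp
  82→95: 13 bp
  95→100: 5 bp
  100→107: 7 bp
  107→110: 3 bp
  110→116: 6 bp
  116→123: 7 bp
  123→129: 6 bp
  129→0 (wrap): 134-129+0 = 5 bp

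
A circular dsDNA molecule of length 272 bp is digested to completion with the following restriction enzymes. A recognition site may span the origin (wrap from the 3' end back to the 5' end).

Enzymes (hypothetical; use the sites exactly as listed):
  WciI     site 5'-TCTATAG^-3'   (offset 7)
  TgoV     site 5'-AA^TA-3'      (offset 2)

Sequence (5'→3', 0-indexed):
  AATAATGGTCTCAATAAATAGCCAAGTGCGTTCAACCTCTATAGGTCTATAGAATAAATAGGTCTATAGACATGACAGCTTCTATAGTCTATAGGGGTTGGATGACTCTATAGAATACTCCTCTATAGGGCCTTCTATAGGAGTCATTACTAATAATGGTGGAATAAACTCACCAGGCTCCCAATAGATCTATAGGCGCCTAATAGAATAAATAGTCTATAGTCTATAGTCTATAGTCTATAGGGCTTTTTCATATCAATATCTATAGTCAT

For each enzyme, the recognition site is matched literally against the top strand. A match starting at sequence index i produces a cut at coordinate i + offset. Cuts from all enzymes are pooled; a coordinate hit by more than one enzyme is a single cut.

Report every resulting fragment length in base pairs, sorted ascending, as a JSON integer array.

Per-enzyme occurrences:
  WciI (TCTATAG, off=7): starts [37, 45, 62, 80, 87, 106, 121, 133, 188, 215, 222, 229, 236, 261] → cuts [44, 52, 69, 87, 94, 113, 128, 140, 195, 222, 229, 236, 243, 268]
  TgoV (AATA, off=2): starts [0, 12, 16, 52, 56, 113, 151, 162, 182, 201, 206, 210, 257] → cuts [2, 14, 18, 54, 58, 115, 153, 164, 184, 203, 208, 212, 259]

Pooled cuts: [2, 14, 18, 44, 52, 54, 58, 69, 87, 94, 113, 115, 128, 140, 153, 164, 184, 195, 203, 208, 212, 222, 229, 236, 243, 259, 268]

Fragments:
  2→14: 12 bp
  14→18: 4 bp
  18→44: 26 bp
  44→52: 8 bp
  52→54: 2 bp
  54→58: 4 bp
  58→69: 11 bp
  69→87: 18 bp
  87→94: 7 bp
  94→113: 19 bp
  113→115: 2 bp
  115→128: 13 bp
  128→140: 12 bp
  140→153: 13 bp
  153→164: 11 bp
  164→184: 20 bp
  184→195: 11 bp
  195→203: 8 bp
  203→208: 5 bp
  208→212: 4 bp
  212→222: 10 bp
  222→229: 7 bp
  229→236: 7 bp
  236→243: 7 bp
  243→259: 16 bp
  259→268: 9 bp
  268→2 (wrap): 272-268+2 = 6 bp

[2,2,4,4,4,5,6,7,7,7,7,8,8,9,10,11,11,11,12,12,13,13,16,18,19,20,26]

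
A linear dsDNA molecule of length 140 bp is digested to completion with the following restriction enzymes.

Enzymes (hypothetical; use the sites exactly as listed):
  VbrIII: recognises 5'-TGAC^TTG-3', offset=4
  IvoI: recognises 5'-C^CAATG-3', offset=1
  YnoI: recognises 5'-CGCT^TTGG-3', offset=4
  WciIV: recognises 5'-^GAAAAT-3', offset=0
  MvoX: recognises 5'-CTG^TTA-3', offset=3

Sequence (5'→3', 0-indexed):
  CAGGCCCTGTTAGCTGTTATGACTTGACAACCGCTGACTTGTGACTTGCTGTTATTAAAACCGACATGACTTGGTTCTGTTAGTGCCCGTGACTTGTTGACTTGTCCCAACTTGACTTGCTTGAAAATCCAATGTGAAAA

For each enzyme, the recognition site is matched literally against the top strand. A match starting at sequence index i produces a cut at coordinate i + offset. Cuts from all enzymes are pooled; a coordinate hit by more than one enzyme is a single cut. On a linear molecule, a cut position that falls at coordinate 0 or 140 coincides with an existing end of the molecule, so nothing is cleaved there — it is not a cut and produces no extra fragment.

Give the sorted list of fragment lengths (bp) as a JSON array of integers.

Scan for sites:
  VbrIII TGACTTG/4: at [19, 34, 41, 66, 89, 97, 112] ⇒ [23, 38, 45, 70, 93, 101, 116]
  IvoI CCAATG/1: at [128] ⇒ [129]
  YnoI (CGCTTTGG, off=4): no sites
  WciIV GAAAAT/0: at [122] ⇒ [122]
  MvoX CTGTTA/3: at [6, 13, 48, 76] ⇒ [9, 16, 51, 79]

All cut coordinates (distinct, sorted): [9, 16, 23, 38, 45, 51, 70, 79, 93, 101, 116, 122, 129]

Fragments:
  [0,9): 9 bp
  [9,16): 7 bp
  [16,23): 7 bp
  [23,38): 15 bp
  [38,45): 7 bp
  [45,51): 6 bp
  [51,70): 19 bp
  [70,79): 9 bp
  [79,93): 14 bp
  [93,101): 8 bp
  [101,116): 15 bp
  [116,122): 6 bp
  [122,129): 7 bp
  [129,140): 11 bp

[6,6,7,7,7,7,8,9,9,11,14,15,15,19]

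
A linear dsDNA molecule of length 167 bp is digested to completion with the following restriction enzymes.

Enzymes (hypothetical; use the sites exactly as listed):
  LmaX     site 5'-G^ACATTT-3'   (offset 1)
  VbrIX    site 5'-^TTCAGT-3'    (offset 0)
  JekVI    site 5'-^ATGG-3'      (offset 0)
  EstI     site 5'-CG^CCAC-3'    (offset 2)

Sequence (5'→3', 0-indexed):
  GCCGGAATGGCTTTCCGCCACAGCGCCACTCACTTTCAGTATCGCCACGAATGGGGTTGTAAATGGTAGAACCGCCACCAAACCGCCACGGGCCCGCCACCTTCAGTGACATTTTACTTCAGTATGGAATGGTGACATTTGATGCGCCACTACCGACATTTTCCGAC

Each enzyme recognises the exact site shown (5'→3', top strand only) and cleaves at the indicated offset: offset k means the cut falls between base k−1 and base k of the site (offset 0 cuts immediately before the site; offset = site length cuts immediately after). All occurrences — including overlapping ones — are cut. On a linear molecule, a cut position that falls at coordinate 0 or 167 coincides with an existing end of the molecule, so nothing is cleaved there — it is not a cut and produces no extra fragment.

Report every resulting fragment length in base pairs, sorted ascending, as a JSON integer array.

[5,5,6,6,6,6,7,8,9,9,9,10,11,11,11,12,12,12,12]

Per-enzyme occurrences:
  LmaX (GACATTT, off=1): starts [107, 133, 154] → cuts [108, 134, 155]
  VbrIX (TTCAGT, off=0): starts [34, 101, 117] → cuts [34, 101, 117]
  JekVI (ATGG, off=0): starts [6, 50, 62, 123, 128] → cuts [6, 50, 62, 123, 128]
  EstI (CGCCAC, off=2): starts [15, 23, 42, 72, 83, 94, 144] → cuts [17, 25, 44, 74, 85, 96, 146]

Pooled cuts: [6, 17, 25, 34, 44, 50, 62, 74, 85, 96, 101, 108, 117, 123, 128, 134, 146, 155]

Fragments:
  [0,6): 6 bp
  [6,17): 11 bp
  [17,25): 8 bp
  [25,34): 9 bp
  [34,44): 10 bp
  [44,50): 6 bp
  [50,62): 12 bp
  [62,74): 12 bp
  [74,85): 11 bp
  [85,96): 11 bp
  [96,101): 5 bp
  [101,108): 7 bp
  [108,117): 9 bp
  [117,123): 6 bp
  [123,128): 5 bp
  [128,134): 6 bp
  [134,146): 12 bp
  [146,155): 9 bp
  [155,167): 12 bp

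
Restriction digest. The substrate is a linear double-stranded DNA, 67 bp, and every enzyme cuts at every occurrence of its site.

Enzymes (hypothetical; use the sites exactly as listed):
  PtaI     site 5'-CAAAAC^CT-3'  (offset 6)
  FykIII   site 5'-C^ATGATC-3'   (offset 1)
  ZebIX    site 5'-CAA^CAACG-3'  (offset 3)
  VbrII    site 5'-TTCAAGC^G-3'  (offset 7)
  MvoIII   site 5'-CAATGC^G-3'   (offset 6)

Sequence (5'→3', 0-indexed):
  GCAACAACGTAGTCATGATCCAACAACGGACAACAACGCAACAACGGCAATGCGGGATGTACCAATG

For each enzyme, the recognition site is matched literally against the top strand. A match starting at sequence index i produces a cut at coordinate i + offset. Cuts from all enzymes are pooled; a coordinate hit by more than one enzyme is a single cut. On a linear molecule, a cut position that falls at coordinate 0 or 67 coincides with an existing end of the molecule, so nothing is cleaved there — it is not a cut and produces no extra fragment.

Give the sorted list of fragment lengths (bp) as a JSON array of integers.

[4,8,9,10,10,12,14]

Scan for sites:
  PtaI (CAAAACCT, off=6): no sites
  FykIII (CATGATC, off=1): starts [13] → cuts [14]
  ZebIX (CAACAACG, off=3): starts [1, 20, 30, 38] → cuts [4, 23, 33, 41]
  VbrII (TTCAAGCG, off=7): no sites
  MvoIII (CAATGCG, off=6): starts [47] → cuts [53]

Pooled cuts: [4, 14, 23, 33, 41, 53]

Fragments:
  [0,4): 4 bp
  [4,14): 10 bp
  [14,23): 9 bp
  [23,33): 10 bp
  [33,41): 8 bp
  [41,53): 12 bp
  [53,67): 14 bp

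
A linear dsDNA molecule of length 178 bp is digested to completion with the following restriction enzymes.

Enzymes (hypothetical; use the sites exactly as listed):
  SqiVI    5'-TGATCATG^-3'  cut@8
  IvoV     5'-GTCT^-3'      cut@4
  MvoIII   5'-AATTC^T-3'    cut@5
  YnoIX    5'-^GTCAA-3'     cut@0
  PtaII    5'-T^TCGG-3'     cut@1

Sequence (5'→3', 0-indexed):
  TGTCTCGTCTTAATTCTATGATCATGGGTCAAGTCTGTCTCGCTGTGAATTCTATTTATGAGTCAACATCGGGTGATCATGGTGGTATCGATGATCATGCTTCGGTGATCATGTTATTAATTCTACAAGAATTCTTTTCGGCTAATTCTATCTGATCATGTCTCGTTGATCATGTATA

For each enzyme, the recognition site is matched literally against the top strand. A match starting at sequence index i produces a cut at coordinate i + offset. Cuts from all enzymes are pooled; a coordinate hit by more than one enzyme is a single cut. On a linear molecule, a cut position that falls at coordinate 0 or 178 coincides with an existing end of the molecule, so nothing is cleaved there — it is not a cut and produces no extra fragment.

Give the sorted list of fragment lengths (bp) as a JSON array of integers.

Scan for sites:
  SqiVI TGATCATG/8: at [18, 73, 91, 105, 152, 166] ⇒ [26, 81, 99, 113, 160, 174]
  IvoV GTCT/4: at [1, 6, 32, 36, 159] ⇒ [5, 10, 36, 40, 163]
  MvoIII AATTCT/5: at [11, 47, 118, 129, 143] ⇒ [16, 52, 123, 134, 148]
  YnoIX GTCAA/0: at [27, 61] ⇒ [27, 61]
  PtaII TTCGG/1: at [100, 136] ⇒ [101, 137]

Pooled cuts: [5, 10, 16, 26, 27, 36, 40, 52, 61, 81, 99, 101, 113, 123, 134, 137, 148, 160, 163, 174]

Fragment lengths:
  [0,5): 5 bp
  [5,10): 5 bp
  [10,16): 6 bp
  [16,26): 10 bp
  [26,27): 1 bp
  [27,36): 9 bp
  [36,40): 4 bp
  [40,52): 12 bp
  [52,61): 9 bp
  [61,81): 20 bp
  [81,99): 18 bp
  [99,101): 2 bp
  [101,113): 12 bp
  [113,123): 10 bp
  [123,134): 11 bp
  [134,137): 3 bp
  [137,148): 11 bp
  [148,160): 12 bp
  [160,163): 3 bp
  [163,174): 11 bp
  [174,178): 4 bp

[1,2,3,3,4,4,5,5,6,9,9,10,10,11,11,11,12,12,12,18,20]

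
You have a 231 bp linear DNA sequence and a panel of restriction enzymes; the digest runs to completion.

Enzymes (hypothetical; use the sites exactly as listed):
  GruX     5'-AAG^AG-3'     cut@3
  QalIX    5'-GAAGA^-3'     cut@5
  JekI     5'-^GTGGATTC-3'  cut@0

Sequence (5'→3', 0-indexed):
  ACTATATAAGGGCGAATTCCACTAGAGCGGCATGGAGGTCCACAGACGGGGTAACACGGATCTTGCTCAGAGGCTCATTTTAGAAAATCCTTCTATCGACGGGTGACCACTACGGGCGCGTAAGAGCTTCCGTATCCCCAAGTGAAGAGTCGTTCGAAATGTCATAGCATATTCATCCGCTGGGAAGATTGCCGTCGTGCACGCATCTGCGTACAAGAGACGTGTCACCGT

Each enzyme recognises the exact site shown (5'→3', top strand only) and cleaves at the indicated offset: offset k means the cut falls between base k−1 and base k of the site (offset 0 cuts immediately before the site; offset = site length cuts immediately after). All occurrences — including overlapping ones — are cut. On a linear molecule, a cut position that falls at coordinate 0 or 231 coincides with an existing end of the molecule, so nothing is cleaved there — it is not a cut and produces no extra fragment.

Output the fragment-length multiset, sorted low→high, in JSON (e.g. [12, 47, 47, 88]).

Per-enzyme occurrences:
  GruX (AAGAG, off=3): starts [121, 144, 214] → cuts [124, 147, 217]
  QalIX (GAAGA, off=5): starts [143, 183] → cuts [148, 188]
  JekI (GTGGATTC, off=0): no sites

Pooled cuts: [124, 147, 148, 188, 217]

Fragments:
  [0,124): 124 bp
  [124,147): 23 bp
  [147,148): 1 bp
  [148,188): 40 bp
  [188,217): 29 bp
  [217,231): 14 bp

[1,14,23,29,40,124]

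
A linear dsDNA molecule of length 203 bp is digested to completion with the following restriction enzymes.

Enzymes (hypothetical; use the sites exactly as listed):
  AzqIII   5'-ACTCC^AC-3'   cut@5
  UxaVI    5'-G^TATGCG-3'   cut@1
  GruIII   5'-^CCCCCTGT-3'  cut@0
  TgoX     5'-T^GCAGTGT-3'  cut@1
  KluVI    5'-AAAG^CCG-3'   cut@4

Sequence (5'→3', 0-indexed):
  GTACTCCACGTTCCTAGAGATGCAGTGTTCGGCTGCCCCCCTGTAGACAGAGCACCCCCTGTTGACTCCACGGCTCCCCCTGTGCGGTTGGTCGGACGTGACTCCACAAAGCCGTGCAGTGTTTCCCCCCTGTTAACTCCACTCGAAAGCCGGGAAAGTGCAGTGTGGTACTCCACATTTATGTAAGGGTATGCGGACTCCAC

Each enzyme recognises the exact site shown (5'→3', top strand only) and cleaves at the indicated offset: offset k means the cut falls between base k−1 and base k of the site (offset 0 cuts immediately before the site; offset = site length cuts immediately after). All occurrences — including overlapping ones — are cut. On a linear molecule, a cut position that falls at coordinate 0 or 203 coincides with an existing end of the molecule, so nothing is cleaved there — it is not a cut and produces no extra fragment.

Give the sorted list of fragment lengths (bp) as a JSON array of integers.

Site scan:
  AzqIII (ACTCCAC, off=5): starts [2, 64, 100, 135, 169, 196] → cuts [7, 69, 105, 140, 174, 201]
  UxaVI (GTATGCG, off=1): starts [188] → cuts [189]
  GruIII (CCCCCTGT, off=0): starts [36, 54, 75, 125] → cuts [36, 54, 75, 125]
  TgoX (TGCAGTGT, off=1): starts [20, 114, 158] → cuts [21, 115, 159]
  KluVI (AAAGCCG, off=4): starts [107, 145] → cuts [111, 149]

All cut coordinates (distinct, sorted): [7, 21, 36, 54, 69, 75, 105, 111, 115, 125, 140, 149, 159, 174, 189, 201]

Fragments:
  [0,7): 7 bp
  [7,21): 14 bp
  [21,36): 15 bp
  [36,54): 18 bp
  [54,69): 15 bp
  [69,75): 6 bp
  [75,105): 30 bp
  [105,111): 6 bp
  [111,115): 4 bp
  [115,125): 10 bp
  [125,140): 15 bp
  [140,149): 9 bp
  [149,159): 10 bp
  [159,174): 15 bp
  [174,189): 15 bp
  [189,201): 12 bp
  [201,203): 2 bp

[2,4,6,6,7,9,10,10,12,14,15,15,15,15,15,18,30]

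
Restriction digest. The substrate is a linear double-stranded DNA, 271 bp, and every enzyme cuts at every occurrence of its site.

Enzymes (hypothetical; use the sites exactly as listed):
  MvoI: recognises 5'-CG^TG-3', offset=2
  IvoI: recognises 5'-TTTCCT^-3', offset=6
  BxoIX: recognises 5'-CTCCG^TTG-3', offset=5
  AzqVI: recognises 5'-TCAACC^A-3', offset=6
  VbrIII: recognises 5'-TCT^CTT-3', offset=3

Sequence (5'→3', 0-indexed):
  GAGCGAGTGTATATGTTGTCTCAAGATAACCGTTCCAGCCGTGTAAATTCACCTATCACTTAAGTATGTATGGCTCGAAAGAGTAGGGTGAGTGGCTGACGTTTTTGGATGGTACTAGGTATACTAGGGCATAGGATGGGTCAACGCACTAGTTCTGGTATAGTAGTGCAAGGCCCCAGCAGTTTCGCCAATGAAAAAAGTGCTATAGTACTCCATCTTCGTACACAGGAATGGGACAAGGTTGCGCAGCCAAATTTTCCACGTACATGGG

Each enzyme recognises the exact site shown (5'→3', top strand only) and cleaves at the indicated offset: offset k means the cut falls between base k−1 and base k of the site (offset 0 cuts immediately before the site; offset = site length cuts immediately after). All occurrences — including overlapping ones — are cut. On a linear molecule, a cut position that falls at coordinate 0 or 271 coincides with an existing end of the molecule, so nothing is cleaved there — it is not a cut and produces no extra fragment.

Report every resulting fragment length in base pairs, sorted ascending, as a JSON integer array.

Site scan:
  MvoI CGTG/2: at [39] ⇒ [41]
  IvoI (TTTCCT, off=6): no sites
  BxoIX (CTCCGTTG, off=5): no sites
  AzqVI (TCAACCA, off=6): no sites
  VbrIII (TCTCTT, off=3): no sites

Pooled cuts: [41]

Fragment lengths:
  [0,41): 41 bp
  [41,271): 230 bp

[41,230]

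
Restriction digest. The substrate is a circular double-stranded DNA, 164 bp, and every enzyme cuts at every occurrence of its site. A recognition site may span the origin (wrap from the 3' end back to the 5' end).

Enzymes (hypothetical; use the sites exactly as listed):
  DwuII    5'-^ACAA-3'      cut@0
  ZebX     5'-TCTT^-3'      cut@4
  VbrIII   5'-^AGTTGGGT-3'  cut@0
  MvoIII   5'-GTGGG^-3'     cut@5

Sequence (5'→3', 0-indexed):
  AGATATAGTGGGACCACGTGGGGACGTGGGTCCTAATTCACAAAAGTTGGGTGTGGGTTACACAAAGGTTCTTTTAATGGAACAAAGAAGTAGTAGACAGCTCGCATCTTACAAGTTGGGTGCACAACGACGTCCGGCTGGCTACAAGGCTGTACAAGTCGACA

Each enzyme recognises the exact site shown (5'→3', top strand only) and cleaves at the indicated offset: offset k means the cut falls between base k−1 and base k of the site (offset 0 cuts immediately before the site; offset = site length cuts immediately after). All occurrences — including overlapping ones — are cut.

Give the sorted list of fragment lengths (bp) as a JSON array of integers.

[3,4,5,8,8,8,9,10,10,10,12,13,15,20,29]

Scan for sites:
  DwuII ACAA/0: at [39, 61, 81, 110, 123, 143, 153, 161] ⇒ [39, 61, 81, 110, 123, 143, 153, 161]
  ZebX TCTT/4: at [69, 106] ⇒ [73, 110]
  VbrIII AGTTGGGT/0: at [44, 113] ⇒ [44, 113]
  MvoIII GTGGG/5: at [7, 17, 25, 52] ⇒ [12, 22, 30, 57]

Pooled cuts: [12, 22, 30, 39, 44, 57, 61, 73, 81, 110, 113, 123, 143, 153, 161]

Fragment lengths:
  12→22: 10 bp
  22→30: 8 bp
  30→39: 9 bp
  39→44: 5 bp
  44→57: 13 bp
  57→61: 4 bp
  61→73: 12 bp
  73→81: 8 bp
  81→110: 29 bp
  110→113: 3 bp
  113→123: 10 bp
  123→143: 20 bp
  143→153: 10 bp
  153→161: 8 bp
  161→12 (wrap): 164-161+12 = 15 bp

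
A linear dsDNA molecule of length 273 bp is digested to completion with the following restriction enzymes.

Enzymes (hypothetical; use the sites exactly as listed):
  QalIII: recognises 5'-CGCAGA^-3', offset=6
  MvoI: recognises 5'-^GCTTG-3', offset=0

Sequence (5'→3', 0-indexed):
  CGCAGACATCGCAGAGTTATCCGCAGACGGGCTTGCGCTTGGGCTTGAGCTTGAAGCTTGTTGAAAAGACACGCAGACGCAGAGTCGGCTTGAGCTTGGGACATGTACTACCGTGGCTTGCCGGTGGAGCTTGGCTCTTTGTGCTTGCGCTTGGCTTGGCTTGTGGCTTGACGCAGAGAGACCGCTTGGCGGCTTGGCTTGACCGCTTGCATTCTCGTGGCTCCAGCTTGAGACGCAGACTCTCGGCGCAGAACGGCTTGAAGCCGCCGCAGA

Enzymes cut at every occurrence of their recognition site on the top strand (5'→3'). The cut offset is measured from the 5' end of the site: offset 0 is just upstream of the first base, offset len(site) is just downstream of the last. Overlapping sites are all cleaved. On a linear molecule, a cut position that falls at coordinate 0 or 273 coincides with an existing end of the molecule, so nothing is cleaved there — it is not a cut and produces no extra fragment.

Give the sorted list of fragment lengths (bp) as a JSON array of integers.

Per-enzyme occurrences:
  QalIII (CGCAGA, off=6): starts [0, 9, 21, 71, 77, 171, 233, 246, 267] → cuts [6, 15, 27, 77, 83, 177, 239, 252] (position 273 is a terminus of the linear molecule — no cut)
  MvoI (GCTTG, off=0): starts [30, 36, 42, 48, 55, 87, 93, 115, 128, 142, 148, 153, 158, 165, 183, 191, 196, 204, 225, 255] → cuts [30, 36, 42, 48, 55, 87, 93, 115, 128, 142, 148, 153, 158, 165, 183, 191, 196, 204, 225, 255]

All cut coordinates (distinct, sorted): [6, 15, 27, 30, 36, 42, 48, 55, 77, 83, 87, 93, 115, 128, 142, 148, 153, 158, 165, 177, 183, 191, 196, 204, 225, 239, 252, 255]

Fragment lengths:
  [0,6): 6 bp
  [6,15): 9 bp
  [15,27): 12 bp
  [27,30): 3 bp
  [30,36): 6 bp
  [36,42): 6 bp
  [42,48): 6 bp
  [48,55): 7 bp
  [55,77): 22 bp
  [77,83): 6 bp
  [83,87): 4 bp
  [87,93): 6 bp
  [93,115): 22 bp
  [115,128): 13 bp
  [128,142): 14 bp
  [142,148): 6 bp
  [148,153): 5 bp
  [153,158): 5 bp
  [158,165): 7 bp
  [165,177): 12 bp
  [177,183): 6 bp
  [183,191): 8 bp
  [191,196): 5 bp
  [196,204): 8 bp
  [204,225): 21 bp
  [225,239): 14 bp
  [239,252): 13 bp
  [252,255): 3 bp
  [255,273): 18 bp

[3,3,4,5,5,5,6,6,6,6,6,6,6,6,7,7,8,8,9,12,12,13,13,14,14,18,21,22,22]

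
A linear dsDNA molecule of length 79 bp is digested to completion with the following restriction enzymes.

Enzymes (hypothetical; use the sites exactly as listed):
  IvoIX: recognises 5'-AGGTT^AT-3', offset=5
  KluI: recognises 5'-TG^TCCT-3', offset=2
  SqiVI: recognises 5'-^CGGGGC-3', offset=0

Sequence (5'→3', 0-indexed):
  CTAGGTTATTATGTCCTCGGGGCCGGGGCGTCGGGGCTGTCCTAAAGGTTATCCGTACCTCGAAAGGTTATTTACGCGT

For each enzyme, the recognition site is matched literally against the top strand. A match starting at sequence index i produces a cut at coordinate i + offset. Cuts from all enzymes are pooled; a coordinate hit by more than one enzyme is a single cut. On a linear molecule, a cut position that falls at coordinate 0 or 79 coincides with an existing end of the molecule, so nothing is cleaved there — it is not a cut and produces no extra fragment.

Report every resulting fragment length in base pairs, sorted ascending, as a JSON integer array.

Site scan:
  IvoIX AGGTTAT/5: at [2, 45, 64] ⇒ [7, 50, 69]
  KluI TGTCCT/2: at [11, 37] ⇒ [13, 39]
  SqiVI CGGGGC/0: at [17, 23, 31] ⇒ [17, 23, 31]

Pooled cuts: [7, 13, 17, 23, 31, 39, 50, 69]

Fragment lengths:
  [0,7): 7 bp
  [7,13): 6 bp
  [13,17): 4 bp
  [17,23): 6 bp
  [23,31): 8 bp
  [31,39): 8 bp
  [39,50): 11 bp
  [50,69): 19 bp
  [69,79): 10 bp

[4,6,6,7,8,8,10,11,19]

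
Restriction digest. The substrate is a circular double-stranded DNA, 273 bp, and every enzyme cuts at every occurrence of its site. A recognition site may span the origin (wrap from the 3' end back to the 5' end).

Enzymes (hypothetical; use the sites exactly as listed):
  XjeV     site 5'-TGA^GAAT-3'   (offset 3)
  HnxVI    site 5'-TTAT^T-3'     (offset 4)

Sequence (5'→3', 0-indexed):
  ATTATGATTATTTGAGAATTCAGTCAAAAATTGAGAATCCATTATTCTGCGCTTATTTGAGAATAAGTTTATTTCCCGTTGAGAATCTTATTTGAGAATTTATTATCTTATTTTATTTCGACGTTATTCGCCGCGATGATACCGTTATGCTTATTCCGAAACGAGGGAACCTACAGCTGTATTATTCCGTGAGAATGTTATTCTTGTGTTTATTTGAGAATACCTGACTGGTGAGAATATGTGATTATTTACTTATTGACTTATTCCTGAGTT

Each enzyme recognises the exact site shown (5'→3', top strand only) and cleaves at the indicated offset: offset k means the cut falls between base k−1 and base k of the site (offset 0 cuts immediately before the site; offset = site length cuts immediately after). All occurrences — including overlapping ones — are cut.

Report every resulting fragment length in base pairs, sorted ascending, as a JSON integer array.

Scan for sites:
  XjeV (TGAGAAT, off=3): starts [12, 31, 57, 79, 92, 189, 214, 231] → cuts [15, 34, 60, 82, 95, 192, 217, 234]
  HnxVI (TTATT, off=4): starts [7, 41, 52, 68, 87, 99, 107, 112, 123, 150, 181, 197, 209, 244, 252, 260, 271] → cuts [2, 11, 45, 56, 72, 91, 103, 111, 116, 127, 154, 185, 201, 213, 248, 256, 264]

All cut coordinates (distinct, sorted): [2, 11, 15, 34, 45, 56, 60, 72, 82, 91, 95, 103, 111, 116, 127, 154, 185, 192, 201, 213, 217, 234, 248, 256, 264]

Fragment lengths:
  2→11: 9 bp
  11→15: 4 bp
  15→34: 19 bp
  34→45: 11 bp
  45→56: 11 bp
  56→60: 4 bp
  60→72: 12 bp
  72→82: 10 bp
  82→91: 9 bp
  91→95: 4 bp
  95→103: 8 bp
  103→111: 8 bp
  111→116: 5 bp
  116→127: 11 bp
  127→154: 27 bp
  154→185: 31 bp
  185→192: 7 bp
  192→201: 9 bp
  201→213: 12 bp
  213→217: 4 bp
  217→234: 17 bp
  234→248: 14 bp
  248→256: 8 bp
  256→264: 8 bp
  264→2 (wrap): 273-264+2 = 11 bp

[4,4,4,4,5,7,8,8,8,8,9,9,9,10,11,11,11,11,12,12,14,17,19,27,31]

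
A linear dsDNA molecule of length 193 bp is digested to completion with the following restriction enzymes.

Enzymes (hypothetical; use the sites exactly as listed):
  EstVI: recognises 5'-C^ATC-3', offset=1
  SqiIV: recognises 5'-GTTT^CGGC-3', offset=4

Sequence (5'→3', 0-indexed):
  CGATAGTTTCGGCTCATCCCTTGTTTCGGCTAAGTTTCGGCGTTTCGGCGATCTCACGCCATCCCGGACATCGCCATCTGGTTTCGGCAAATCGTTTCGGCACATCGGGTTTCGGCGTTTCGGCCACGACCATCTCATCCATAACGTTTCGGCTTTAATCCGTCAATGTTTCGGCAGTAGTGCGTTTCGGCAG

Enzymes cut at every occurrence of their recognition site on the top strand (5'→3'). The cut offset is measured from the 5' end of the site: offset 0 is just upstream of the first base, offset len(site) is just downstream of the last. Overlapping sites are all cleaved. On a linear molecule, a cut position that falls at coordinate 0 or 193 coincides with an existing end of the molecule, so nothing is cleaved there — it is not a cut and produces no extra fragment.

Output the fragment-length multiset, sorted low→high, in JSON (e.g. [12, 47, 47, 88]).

Per-enzyme occurrences:
  EstVI (CATC, off=1): starts [14, 59, 68, 74, 102, 130, 135] → cuts [15, 60, 69, 75, 103, 131, 136]
  SqiIV (GTTTCGGC, off=4): starts [5, 22, 33, 41, 80, 93, 108, 116, 145, 167, 183] → cuts [9, 26, 37, 45, 84, 97, 112, 120, 149, 171, 187]

Pooled cuts: [9, 15, 26, 37, 45, 60, 69, 75, 84, 97, 103, 112, 120, 131, 136, 149, 171, 187]

Fragment lengths:
  [0,9): 9 bp
  [9,15): 6 bp
  [15,26): 11 bp
  [26,37): 11 bp
  [37,45): 8 bp
  [45,60): 15 bp
  [60,69): 9 bp
  [69,75): 6 bp
  [75,84): 9 bp
  [84,97): 13 bp
  [97,103): 6 bp
  [103,112): 9 bp
  [112,120): 8 bp
  [120,131): 11 bp
  [131,136): 5 bp
  [136,149): 13 bp
  [149,171): 22 bp
  [171,187): 16 bp
  [187,193): 6 bp

[5,6,6,6,6,8,8,9,9,9,9,11,11,11,13,13,15,16,22]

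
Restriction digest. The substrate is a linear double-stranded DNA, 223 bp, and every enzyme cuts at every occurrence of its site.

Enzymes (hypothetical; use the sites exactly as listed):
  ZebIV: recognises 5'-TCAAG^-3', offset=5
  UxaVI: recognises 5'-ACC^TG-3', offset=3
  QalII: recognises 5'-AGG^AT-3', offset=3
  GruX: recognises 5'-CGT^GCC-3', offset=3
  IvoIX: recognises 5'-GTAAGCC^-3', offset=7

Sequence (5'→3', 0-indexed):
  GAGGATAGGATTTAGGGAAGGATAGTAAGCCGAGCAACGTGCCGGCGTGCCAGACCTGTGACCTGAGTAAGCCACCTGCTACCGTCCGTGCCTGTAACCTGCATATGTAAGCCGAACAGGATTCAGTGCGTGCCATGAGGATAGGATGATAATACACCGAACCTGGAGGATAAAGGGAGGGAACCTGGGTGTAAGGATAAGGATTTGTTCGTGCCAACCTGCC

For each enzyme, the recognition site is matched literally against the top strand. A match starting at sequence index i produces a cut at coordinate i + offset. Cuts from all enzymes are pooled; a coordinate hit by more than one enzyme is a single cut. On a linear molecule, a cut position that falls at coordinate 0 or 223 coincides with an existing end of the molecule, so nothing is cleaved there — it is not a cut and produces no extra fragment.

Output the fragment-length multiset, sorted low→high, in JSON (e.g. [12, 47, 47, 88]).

Per-enzyme occurrences:
  ZebIV (TCAAG, off=5): no sites
  UxaVI (ACCTG, off=3): starts [53, 60, 73, 96, 160, 182, 216] → cuts [56, 63, 76, 99, 163, 185, 219]
  QalII (AGGAT, off=3): starts [1, 6, 18, 117, 137, 142, 166, 193, 199] → cuts [4, 9, 21, 120, 140, 145, 169, 196, 202]
  GruX (CGTGCC, off=3): starts [37, 45, 86, 128, 209] → cuts [40, 48, 89, 131, 212]
  IvoIX (GTAAGCC, off=7): starts [24, 66, 106] → cuts [31, 73, 113]

Pooled cuts: [4, 9, 21, 31, 40, 48, 56, 63, 73, 76, 89, 99, 113, 120, 131, 140, 145, 163, 169, 185, 196, 202, 212, 219]

Fragments:
  [0,4): 4 bp
  [4,9): 5 bp
  [9,21): 12 bp
  [21,31): 10 bp
  [31,40): 9 bp
  [40,48): 8 bp
  [48,56): 8 bp
  [56,63): 7 bp
  [63,73): 10 bp
  [73,76): 3 bp
  [76,89): 13 bp
  [89,99): 10 bp
  [99,113): 14 bp
  [113,120): 7 bp
  [120,131): 11 bp
  [131,140): 9 bp
  [140,145): 5 bp
  [145,163): 18 bp
  [163,169): 6 bp
  [169,185): 16 bp
  [185,196): 11 bp
  [196,202): 6 bp
  [202,212): 10 bp
  [212,219): 7 bp
  [219,223): 4 bp

[3,4,4,5,5,6,6,7,7,7,8,8,9,9,10,10,10,10,11,11,12,13,14,16,18]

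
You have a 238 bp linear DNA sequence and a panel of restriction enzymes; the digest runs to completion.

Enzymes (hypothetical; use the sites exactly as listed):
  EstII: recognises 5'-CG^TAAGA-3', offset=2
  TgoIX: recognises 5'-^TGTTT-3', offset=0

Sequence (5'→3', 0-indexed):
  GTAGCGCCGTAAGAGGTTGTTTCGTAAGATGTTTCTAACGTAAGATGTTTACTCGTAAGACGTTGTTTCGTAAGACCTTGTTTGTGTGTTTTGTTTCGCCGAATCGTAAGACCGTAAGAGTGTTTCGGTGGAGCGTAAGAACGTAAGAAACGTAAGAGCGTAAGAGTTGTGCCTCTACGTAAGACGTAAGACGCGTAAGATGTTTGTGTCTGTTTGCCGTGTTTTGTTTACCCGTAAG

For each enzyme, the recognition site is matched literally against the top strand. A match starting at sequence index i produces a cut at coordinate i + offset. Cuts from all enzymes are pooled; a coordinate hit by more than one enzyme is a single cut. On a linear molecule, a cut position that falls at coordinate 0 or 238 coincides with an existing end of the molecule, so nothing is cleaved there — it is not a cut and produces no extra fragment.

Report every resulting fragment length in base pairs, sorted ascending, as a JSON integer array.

[5,5,5,5,5,6,7,7,7,8,8,8,8,8,8,8,9,9,9,9,10,10,11,14,15,15,19]

Scan for sites:
  EstII (CGTAAGA, off=2): starts [7, 22, 38, 53, 68, 104, 112, 133, 141, 150, 158, 177, 184, 193] → cuts [9, 24, 40, 55, 70, 106, 114, 135, 143, 152, 160, 179, 186, 195]
  TgoIX (TGTTT, off=0): starts [17, 29, 45, 63, 78, 86, 91, 120, 200, 210, 219, 224] → cuts [17, 29, 45, 63, 78, 86, 91, 120, 200, 210, 219, 224]

Pooled cuts: [9, 17, 24, 29, 40, 45, 55, 63, 70, 78, 86, 91, 106, 114, 120, 135, 143, 152, 160, 179, 186, 195, 200, 210, 219, 224]

Fragment lengths:
  [0,9): 9 bp
  [9,17): 8 bp
  [17,24): 7 bp
  [24,29): 5 bp
  [29,40): 11 bp
  [40,45): 5 bp
  [45,55): 10 bp
  [55,63): 8 bp
  [63,70): 7 bp
  [70,78): 8 bp
  [78,86): 8 bp
  [86,91): 5 bp
  [91,106): 15 bp
  [106,114): 8 bp
  [114,120): 6 bp
  [120,135): 15 bp
  [135,143): 8 bp
  [143,152): 9 bp
  [152,160): 8 bp
  [160,179): 19 bp
  [179,186): 7 bp
  [186,195): 9 bp
  [195,200): 5 bp
  [200,210): 10 bp
  [210,219): 9 bp
  [219,224): 5 bp
  [224,238): 14 bp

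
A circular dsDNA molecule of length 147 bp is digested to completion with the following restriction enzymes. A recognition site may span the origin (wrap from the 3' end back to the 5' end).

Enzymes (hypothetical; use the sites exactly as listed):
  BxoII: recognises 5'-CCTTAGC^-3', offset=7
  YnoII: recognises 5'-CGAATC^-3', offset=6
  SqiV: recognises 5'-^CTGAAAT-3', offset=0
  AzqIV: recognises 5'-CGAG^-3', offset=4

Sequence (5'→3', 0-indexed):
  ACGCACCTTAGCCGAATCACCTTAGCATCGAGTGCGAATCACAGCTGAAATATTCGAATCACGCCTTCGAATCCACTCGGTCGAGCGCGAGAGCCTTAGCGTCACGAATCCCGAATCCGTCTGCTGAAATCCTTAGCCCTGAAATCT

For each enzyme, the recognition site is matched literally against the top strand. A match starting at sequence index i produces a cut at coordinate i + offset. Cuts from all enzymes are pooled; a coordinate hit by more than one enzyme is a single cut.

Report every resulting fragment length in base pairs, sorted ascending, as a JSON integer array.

[1,4,6,6,6,6,7,8,8,9,10,12,13,14,16,21]

Scan for sites:
  BxoII CCTTAGC/7: at [5, 19, 93, 130] ⇒ [12, 26, 100, 137]
  YnoII CGAATC/6: at [12, 34, 54, 67, 104, 111] ⇒ [18, 40, 60, 73, 110, 117]
  SqiV CTGAAAT/0: at [44, 123, 138] ⇒ [44, 123, 138]
  AzqIV CGAG/4: at [28, 81, 87] ⇒ [32, 85, 91]

All cut coordinates (distinct, sorted): [12, 18, 26, 32, 40, 44, 60, 73, 85, 91, 100, 110, 117, 123, 137, 138]

Fragments:
  12→18: 6 bp
  18→26: 8 bp
  26→32: 6 bp
  32→40: 8 bp
  40→44: 4 bp
  44→60: 16 bp
  60→73: 13 bp
  73→85: 12 bp
  85→91: 6 bp
  91→100: 9 bp
  100→110: 10 bp
  110→117: 7 bp
  117→123: 6 bp
  123→137: 14 bp
  137→138: 1 bp
  138→12 (wrap): 147-138+12 = 21 bp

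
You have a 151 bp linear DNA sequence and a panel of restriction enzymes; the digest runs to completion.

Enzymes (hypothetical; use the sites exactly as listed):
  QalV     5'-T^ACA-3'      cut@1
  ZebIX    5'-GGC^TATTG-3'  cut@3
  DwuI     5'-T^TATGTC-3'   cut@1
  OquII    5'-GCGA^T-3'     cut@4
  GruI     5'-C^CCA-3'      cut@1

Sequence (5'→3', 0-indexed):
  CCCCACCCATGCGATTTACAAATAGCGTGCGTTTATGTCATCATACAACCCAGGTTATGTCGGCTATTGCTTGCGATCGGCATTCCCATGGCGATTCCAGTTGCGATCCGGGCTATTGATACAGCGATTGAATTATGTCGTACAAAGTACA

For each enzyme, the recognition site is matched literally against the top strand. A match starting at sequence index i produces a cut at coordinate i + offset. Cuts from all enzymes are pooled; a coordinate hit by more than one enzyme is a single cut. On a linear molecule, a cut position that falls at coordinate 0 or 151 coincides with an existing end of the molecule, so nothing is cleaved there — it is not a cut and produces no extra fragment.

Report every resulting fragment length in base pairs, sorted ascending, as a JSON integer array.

Site scan:
  QalV TACA/1: at [16, 43, 119, 140, 147] ⇒ [17, 44, 120, 141, 148]
  ZebIX GGCTATTG/3: at [61, 110] ⇒ [64, 113]
  DwuI TTATGTC/1: at [32, 54, 132] ⇒ [33, 55, 133]
  OquII GCGAT/4: at [10, 72, 90, 102, 123] ⇒ [14, 76, 94, 106, 127]
  GruI CCCA/1: at [1, 5, 48, 84] ⇒ [2, 6, 49, 85]

Pooled cuts: [2, 6, 14, 17, 33, 44, 49, 55, 64, 76, 85, 94, 106, 113, 120, 127, 133, 141, 148]

Fragments:
  [0,2): 2 bp
  [2,6): 4 bp
  [6,14): 8 bp
  [14,17): 3 bp
  [17,33): 16 bp
  [33,44): 11 bp
  [44,49): 5 bp
  [49,55): 6 bp
  [55,64): 9 bp
  [64,76): 12 bp
  [76,85): 9 bp
  [85,94): 9 bp
  [94,106): 12 bp
  [106,113): 7 bp
  [113,120): 7 bp
  [120,127): 7 bp
  [127,133): 6 bp
  [133,141): 8 bp
  [141,148): 7 bp
  [148,151): 3 bp

[2,3,3,4,5,6,6,7,7,7,7,8,8,9,9,9,11,12,12,16]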